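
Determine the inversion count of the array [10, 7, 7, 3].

Finding inversions in [10, 7, 7, 3]:

(0, 1): arr[0]=10 > arr[1]=7
(0, 2): arr[0]=10 > arr[2]=7
(0, 3): arr[0]=10 > arr[3]=3
(1, 3): arr[1]=7 > arr[3]=3
(2, 3): arr[2]=7 > arr[3]=3

Total inversions: 5

The array has 5 inversion(s): (0,1), (0,2), (0,3), (1,3), (2,3). Each pair (i,j) satisfies i < j and arr[i] > arr[j].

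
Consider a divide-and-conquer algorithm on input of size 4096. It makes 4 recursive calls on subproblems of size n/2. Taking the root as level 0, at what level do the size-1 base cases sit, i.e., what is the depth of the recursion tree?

For divide and conquer with division factor 2:

Problem sizes at each level:
Level 0: 4096
Level 1: 2048
Level 2: 1024
Level 3: 512
Level 4: 256
Level 5: 128
Level 6: 64
Level 7: 32
Level 8: 16
Level 9: 8
Level 10: 4
Level 11: 2
Level 12: 1

The root is level 0 and the size-1 base case is level 12 (the tree spans levels 0 through 12, i.e. 13 levels counting the root), so the depth is the number of divisions: log_2(4096) = 12

The recursion tree depth is log_2(4096) = 12. At each level, the problem size is divided by 2, so it takes 12 divisions to reduce to a base case of size 1. The algorithm makes 4 recursive calls at each level.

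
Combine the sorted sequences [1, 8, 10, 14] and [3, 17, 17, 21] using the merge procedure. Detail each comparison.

Merging process:

Compare 1 vs 3: take 1 from left. Merged: [1]
Compare 8 vs 3: take 3 from right. Merged: [1, 3]
Compare 8 vs 17: take 8 from left. Merged: [1, 3, 8]
Compare 10 vs 17: take 10 from left. Merged: [1, 3, 8, 10]
Compare 14 vs 17: take 14 from left. Merged: [1, 3, 8, 10, 14]
Append remaining from right: [17, 17, 21]. Merged: [1, 3, 8, 10, 14, 17, 17, 21]

Final merged array: [1, 3, 8, 10, 14, 17, 17, 21]
Total comparisons: 5

The merged array is [1, 3, 8, 10, 14, 17, 17, 21], requiring 5 comparisons. The merge step runs in O(n) time where n is the total number of elements.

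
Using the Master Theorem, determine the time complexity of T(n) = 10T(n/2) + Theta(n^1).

Master Theorem for T(n) = 10T(n/2) + O(n^1):

a = 10, b = 2, c = 1
log_b(a) = log_2(10) = 3.3219

Case 1: c = 1 < log_2(10) = 3.3219
T(n) = O(n^(log_2 10))

For T(n) = 10T(n/2) + O(n^1): log_2(10) = 3.3219. This is Case 1 of the Master Theorem (c < log_b(a), work dominated by leaves), giving O(n^(log_2 10)).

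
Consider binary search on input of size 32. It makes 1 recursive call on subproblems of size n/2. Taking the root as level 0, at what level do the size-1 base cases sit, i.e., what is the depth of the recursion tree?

For divide and conquer with division factor 2:

Problem sizes at each level:
Level 0: 32
Level 1: 16
Level 2: 8
Level 3: 4
Level 4: 2
Level 5: 1

The root is level 0 and the size-1 base case is level 5 (the tree spans levels 0 through 5, i.e. 6 levels counting the root), so the depth is the number of divisions: log_2(32) = 5

The recursion tree depth is log_2(32) = 5. At each level, the problem size is divided by 2, so it takes 5 divisions to reduce to a base case of size 1. The algorithm makes 1 recursive call at each level.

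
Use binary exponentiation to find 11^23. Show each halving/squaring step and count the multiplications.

Computing 11^23 by squaring (build up from 11^1; each line after the first costs one multiplication):

11^1 = 11
11^2 = (11^1)^2 = 11^2 = 121
11^4 = (11^2)^2 = 121^2 = 14641
11^5 = 11 * 11^4 = 11 * 14641 = 161051
11^10 = (11^5)^2 = 161051^2 = 25937424601
11^11 = 11 * 11^10 = 11 * 25937424601 = 285311670611
11^22 = (11^11)^2 = 285311670611^2 = 81402749386839761113321
11^23 = 11 * 11^22 = 11 * 81402749386839761113321 = 895430243255237372246531

Result: 895430243255237372246531
Multiplications needed: 7 (7 lines after 11^1)

11^23 = 895430243255237372246531. Using exponentiation by squaring, this requires 7 multiplications. The key idea: if the exponent is even, square the half-power; if odd, multiply by the base once.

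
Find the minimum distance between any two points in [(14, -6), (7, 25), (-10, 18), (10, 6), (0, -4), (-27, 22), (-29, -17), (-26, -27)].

Computing all pairwise distances among 8 points:

d((14, -6), (7, 25)) = 31.7805
d((14, -6), (-10, 18)) = 33.9411
d((14, -6), (10, 6)) = 12.6491
d((14, -6), (0, -4)) = 14.1421
d((14, -6), (-27, 22)) = 49.6488
d((14, -6), (-29, -17)) = 44.3847
d((14, -6), (-26, -27)) = 45.1774
d((7, 25), (-10, 18)) = 18.3848
d((7, 25), (10, 6)) = 19.2354
d((7, 25), (0, -4)) = 29.8329
d((7, 25), (-27, 22)) = 34.1321
d((7, 25), (-29, -17)) = 55.3173
d((7, 25), (-26, -27)) = 61.5873
d((-10, 18), (10, 6)) = 23.3238
d((-10, 18), (0, -4)) = 24.1661
d((-10, 18), (-27, 22)) = 17.4642
d((-10, 18), (-29, -17)) = 39.8246
d((-10, 18), (-26, -27)) = 47.7598
d((10, 6), (0, -4)) = 14.1421
d((10, 6), (-27, 22)) = 40.3113
d((10, 6), (-29, -17)) = 45.2769
d((10, 6), (-26, -27)) = 48.8365
d((0, -4), (-27, 22)) = 37.4833
d((0, -4), (-29, -17)) = 31.7805
d((0, -4), (-26, -27)) = 34.7131
d((-27, 22), (-29, -17)) = 39.0512
d((-27, 22), (-26, -27)) = 49.0102
d((-29, -17), (-26, -27)) = 10.4403 <-- minimum

Closest pair: (-29, -17) and (-26, -27) with distance 10.4403

The closest pair is (-29, -17) and (-26, -27) with Euclidean distance 10.4403. For 8 points, brute-force pairwise comparison is shown above. For large n, the divide-and-conquer algorithm (sort by x, recurse on halves, check the dividing strip) achieves O(n log n).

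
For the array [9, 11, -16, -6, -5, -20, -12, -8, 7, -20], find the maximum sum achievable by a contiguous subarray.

Using Kadane's algorithm on [9, 11, -16, -6, -5, -20, -12, -8, 7, -20]:

Scanning through the array:
Position 1 (value 11): max_ending_here = 20, max_so_far = 20
Position 2 (value -16): max_ending_here = 4, max_so_far = 20
Position 3 (value -6): max_ending_here = -2, max_so_far = 20
Position 4 (value -5): max_ending_here = -5, max_so_far = 20
Position 5 (value -20): max_ending_here = -20, max_so_far = 20
Position 6 (value -12): max_ending_here = -12, max_so_far = 20
Position 7 (value -8): max_ending_here = -8, max_so_far = 20
Position 8 (value 7): max_ending_here = 7, max_so_far = 20
Position 9 (value -20): max_ending_here = -13, max_so_far = 20

Maximum subarray: [9, 11]
Maximum sum: 20

The maximum subarray is [9, 11] with sum 20. This subarray runs from index 0 to index 1.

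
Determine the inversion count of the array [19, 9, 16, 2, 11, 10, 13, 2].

Finding inversions in [19, 9, 16, 2, 11, 10, 13, 2]:

(0, 1): arr[0]=19 > arr[1]=9
(0, 2): arr[0]=19 > arr[2]=16
(0, 3): arr[0]=19 > arr[3]=2
(0, 4): arr[0]=19 > arr[4]=11
(0, 5): arr[0]=19 > arr[5]=10
(0, 6): arr[0]=19 > arr[6]=13
(0, 7): arr[0]=19 > arr[7]=2
(1, 3): arr[1]=9 > arr[3]=2
(1, 7): arr[1]=9 > arr[7]=2
(2, 3): arr[2]=16 > arr[3]=2
(2, 4): arr[2]=16 > arr[4]=11
(2, 5): arr[2]=16 > arr[5]=10
(2, 6): arr[2]=16 > arr[6]=13
(2, 7): arr[2]=16 > arr[7]=2
(4, 5): arr[4]=11 > arr[5]=10
(4, 7): arr[4]=11 > arr[7]=2
(5, 7): arr[5]=10 > arr[7]=2
(6, 7): arr[6]=13 > arr[7]=2

Total inversions: 18

The array has 18 inversion(s): (0,1), (0,2), (0,3), (0,4), (0,5), (0,6), (0,7), (1,3), (1,7), (2,3), (2,4), (2,5), (2,6), (2,7), (4,5), (4,7), (5,7), (6,7). Each pair (i,j) satisfies i < j and arr[i] > arr[j].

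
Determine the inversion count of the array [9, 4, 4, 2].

Finding inversions in [9, 4, 4, 2]:

(0, 1): arr[0]=9 > arr[1]=4
(0, 2): arr[0]=9 > arr[2]=4
(0, 3): arr[0]=9 > arr[3]=2
(1, 3): arr[1]=4 > arr[3]=2
(2, 3): arr[2]=4 > arr[3]=2

Total inversions: 5

The array has 5 inversion(s): (0,1), (0,2), (0,3), (1,3), (2,3). Each pair (i,j) satisfies i < j and arr[i] > arr[j].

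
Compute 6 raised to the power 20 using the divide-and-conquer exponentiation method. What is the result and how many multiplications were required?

Computing 6^20 by squaring (build up from 6^1; each line after the first costs one multiplication):

6^1 = 6
6^2 = (6^1)^2 = 6^2 = 36
6^4 = (6^2)^2 = 36^2 = 1296
6^5 = 6 * 6^4 = 6 * 1296 = 7776
6^10 = (6^5)^2 = 7776^2 = 60466176
6^20 = (6^10)^2 = 60466176^2 = 3656158440062976

Result: 3656158440062976
Multiplications needed: 5 (5 lines after 6^1)

6^20 = 3656158440062976. Using exponentiation by squaring, this requires 5 multiplications. The key idea: if the exponent is even, square the half-power; if odd, multiply by the base once.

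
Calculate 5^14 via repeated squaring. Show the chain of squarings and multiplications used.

Computing 5^14 by squaring (build up from 5^1; each line after the first costs one multiplication):

5^1 = 5
5^2 = (5^1)^2 = 5^2 = 25
5^3 = 5 * 5^2 = 5 * 25 = 125
5^6 = (5^3)^2 = 125^2 = 15625
5^7 = 5 * 5^6 = 5 * 15625 = 78125
5^14 = (5^7)^2 = 78125^2 = 6103515625

Result: 6103515625
Multiplications needed: 5 (5 lines after 5^1)

5^14 = 6103515625. Using exponentiation by squaring, this requires 5 multiplications. The key idea: if the exponent is even, square the half-power; if odd, multiply by the base once.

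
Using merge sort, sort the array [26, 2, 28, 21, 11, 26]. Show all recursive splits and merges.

Merge sort trace:

Split: [26, 2, 28, 21, 11, 26] -> [26, 2, 28] and [21, 11, 26]
  Split: [26, 2, 28] -> [26] and [2, 28]
    Split: [2, 28] -> [2] and [28]
    Merge: [2] + [28] -> [2, 28]
  Merge: [26] + [2, 28] -> [2, 26, 28]
  Split: [21, 11, 26] -> [21] and [11, 26]
    Split: [11, 26] -> [11] and [26]
    Merge: [11] + [26] -> [11, 26]
  Merge: [21] + [11, 26] -> [11, 21, 26]
Merge: [2, 26, 28] + [11, 21, 26] -> [2, 11, 21, 26, 26, 28]

Final sorted array: [2, 11, 21, 26, 26, 28]

The merge sort proceeds by recursively splitting the array and merging sorted halves.
After all merges, the sorted array is [2, 11, 21, 26, 26, 28].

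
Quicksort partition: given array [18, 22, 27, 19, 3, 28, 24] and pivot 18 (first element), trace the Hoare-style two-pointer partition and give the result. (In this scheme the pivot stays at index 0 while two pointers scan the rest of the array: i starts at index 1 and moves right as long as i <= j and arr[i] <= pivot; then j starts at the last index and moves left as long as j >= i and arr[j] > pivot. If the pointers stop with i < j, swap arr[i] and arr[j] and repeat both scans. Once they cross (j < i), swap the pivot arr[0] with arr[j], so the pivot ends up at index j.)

Hoare-style two-pointer partition with pivot = 18:

Initial array: [18, 22, 27, 19, 3, 28, 24]

Pointers start at i = 1, j = 6.
i stops at index 1 (arr[1]=22 > 18), j stops at index 4 (arr[4]=3 <= 18): swap arr[1] and arr[4], array becomes [18, 3, 27, 19, 22, 28, 24]
i ends at 2, j ends at 1: the pointers have crossed (j < i), so scanning stops.

Swap pivot arr[0] with arr[1] to place pivot at position 1: [3, 18, 27, 19, 22, 28, 24]
Pivot position: 1

After partitioning with pivot 18, the array becomes [3, 18, 27, 19, 22, 28, 24]. The pivot is placed at index 1. All elements to the left of the pivot are <= 18, and all elements to the right are > 18.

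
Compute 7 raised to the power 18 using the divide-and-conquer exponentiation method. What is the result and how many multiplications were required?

Computing 7^18 by squaring (build up from 7^1; each line after the first costs one multiplication):

7^1 = 7
7^2 = (7^1)^2 = 7^2 = 49
7^4 = (7^2)^2 = 49^2 = 2401
7^8 = (7^4)^2 = 2401^2 = 5764801
7^9 = 7 * 7^8 = 7 * 5764801 = 40353607
7^18 = (7^9)^2 = 40353607^2 = 1628413597910449

Result: 1628413597910449
Multiplications needed: 5 (5 lines after 7^1)

7^18 = 1628413597910449. Using exponentiation by squaring, this requires 5 multiplications. The key idea: if the exponent is even, square the half-power; if odd, multiply by the base once.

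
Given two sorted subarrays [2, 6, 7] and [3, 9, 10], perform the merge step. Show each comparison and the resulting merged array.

Merging process:

Compare 2 vs 3: take 2 from left. Merged: [2]
Compare 6 vs 3: take 3 from right. Merged: [2, 3]
Compare 6 vs 9: take 6 from left. Merged: [2, 3, 6]
Compare 7 vs 9: take 7 from left. Merged: [2, 3, 6, 7]
Append remaining from right: [9, 10]. Merged: [2, 3, 6, 7, 9, 10]

Final merged array: [2, 3, 6, 7, 9, 10]
Total comparisons: 4

The merged array is [2, 3, 6, 7, 9, 10], requiring 4 comparisons. The merge step runs in O(n) time where n is the total number of elements.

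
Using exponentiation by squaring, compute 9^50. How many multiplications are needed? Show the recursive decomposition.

Computing 9^50 by squaring (build up from 9^1; each line after the first costs one multiplication):

9^1 = 9
9^2 = (9^1)^2 = 9^2 = 81
9^3 = 9 * 9^2 = 9 * 81 = 729
9^6 = (9^3)^2 = 729^2 = 531441
9^12 = (9^6)^2 = 531441^2 = 282429536481
9^24 = (9^12)^2 = 282429536481^2 = 79766443076872509863361
9^25 = 9 * 9^24 = 9 * 79766443076872509863361 = 717897987691852588770249
9^50 = (9^25)^2 = 717897987691852588770249^2 = 515377520732011331036461129765621272702107522001

Result: 515377520732011331036461129765621272702107522001
Multiplications needed: 7 (7 lines after 9^1)

9^50 = 515377520732011331036461129765621272702107522001. Using exponentiation by squaring, this requires 7 multiplications. The key idea: if the exponent is even, square the half-power; if odd, multiply by the base once.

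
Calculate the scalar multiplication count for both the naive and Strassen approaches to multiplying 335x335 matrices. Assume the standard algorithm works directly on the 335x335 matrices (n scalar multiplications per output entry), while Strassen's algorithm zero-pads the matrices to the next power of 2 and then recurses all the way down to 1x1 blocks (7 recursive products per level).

Matrix multiplication for 335x335 matrices:

Strassen's algorithm requires power-of-2 dimensions. Pad 335x335 to 512x512 (next power of 2).

Standard algorithm: 335^3 = 37595375 multiplications
Strassen's algorithm: 7^(log2(512)) = 7^9 = 40353607 multiplications
Difference: 37595375 - 40353607 = -2758232 (Strassen uses MORE here due to padding overhead — for small or just-over-power-of-2 n, padding can outweigh the per-level savings)

Standard: 37595375 multiplications (335^3). Strassen: 40353607 multiplications (7^9, after padding to 512x512). Strassen reduces 8 recursive multiplications to 7 at each level.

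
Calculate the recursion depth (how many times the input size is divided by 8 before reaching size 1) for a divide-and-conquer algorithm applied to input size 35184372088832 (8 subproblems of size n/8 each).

For divide and conquer with division factor 8:

Problem sizes at each level:
Level 0: 35184372088832
Level 1: 4398046511104
Level 2: 549755813888
Level 3: 68719476736
Level 4: 8589934592
Level 5: 1073741824
Level 6: 134217728
Level 7: 16777216
Level 8: 2097152
Level 9: 262144
Level 10: 32768
Level 11: 4096
Level 12: 512
Level 13: 64
Level 14: 8
Level 15: 1

The root is level 0 and the size-1 base case is level 15 (the tree spans levels 0 through 15, i.e. 16 levels counting the root), so the depth is the number of divisions: log_8(35184372088832) = 15

The recursion tree depth is log_8(35184372088832) = 15. At each level, the problem size is divided by 8, so it takes 15 divisions to reduce to a base case of size 1. The algorithm makes 8 recursive calls at each level.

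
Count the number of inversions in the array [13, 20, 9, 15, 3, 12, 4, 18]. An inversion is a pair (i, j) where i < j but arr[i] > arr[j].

Finding inversions in [13, 20, 9, 15, 3, 12, 4, 18]:

(0, 2): arr[0]=13 > arr[2]=9
(0, 4): arr[0]=13 > arr[4]=3
(0, 5): arr[0]=13 > arr[5]=12
(0, 6): arr[0]=13 > arr[6]=4
(1, 2): arr[1]=20 > arr[2]=9
(1, 3): arr[1]=20 > arr[3]=15
(1, 4): arr[1]=20 > arr[4]=3
(1, 5): arr[1]=20 > arr[5]=12
(1, 6): arr[1]=20 > arr[6]=4
(1, 7): arr[1]=20 > arr[7]=18
(2, 4): arr[2]=9 > arr[4]=3
(2, 6): arr[2]=9 > arr[6]=4
(3, 4): arr[3]=15 > arr[4]=3
(3, 5): arr[3]=15 > arr[5]=12
(3, 6): arr[3]=15 > arr[6]=4
(5, 6): arr[5]=12 > arr[6]=4

Total inversions: 16

The array has 16 inversion(s): (0,2), (0,4), (0,5), (0,6), (1,2), (1,3), (1,4), (1,5), (1,6), (1,7), (2,4), (2,6), (3,4), (3,5), (3,6), (5,6). Each pair (i,j) satisfies i < j and arr[i] > arr[j].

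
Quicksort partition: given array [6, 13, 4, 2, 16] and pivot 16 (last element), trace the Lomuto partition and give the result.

Lomuto partition with pivot = 16:

Initial array: [6, 13, 4, 2, 16]

arr[0]=6 <= 16: swap with position 0, array becomes [6, 13, 4, 2, 16]
arr[1]=13 <= 16: swap with position 1, array becomes [6, 13, 4, 2, 16]
arr[2]=4 <= 16: swap with position 2, array becomes [6, 13, 4, 2, 16]
arr[3]=2 <= 16: swap with position 3, array becomes [6, 13, 4, 2, 16]

Place pivot at position 4: [6, 13, 4, 2, 16]
Pivot position: 4

After partitioning with pivot 16, the array becomes [6, 13, 4, 2, 16]. The pivot is placed at index 4. All elements to the left of the pivot are <= 16, and all elements to the right are > 16.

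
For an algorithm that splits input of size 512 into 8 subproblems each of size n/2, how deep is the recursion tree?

For divide and conquer with division factor 2:

Problem sizes at each level:
Level 0: 512
Level 1: 256
Level 2: 128
Level 3: 64
Level 4: 32
Level 5: 16
Level 6: 8
Level 7: 4
Level 8: 2
Level 9: 1

The root is level 0 and the size-1 base case is level 9 (the tree spans levels 0 through 9, i.e. 10 levels counting the root), so the depth is the number of divisions: log_2(512) = 9

The recursion tree depth is log_2(512) = 9. At each level, the problem size is divided by 2, so it takes 9 divisions to reduce to a base case of size 1. The algorithm makes 8 recursive calls at each level.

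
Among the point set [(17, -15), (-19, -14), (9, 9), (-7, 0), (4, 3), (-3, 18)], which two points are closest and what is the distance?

Computing all pairwise distances among 6 points:

d((17, -15), (-19, -14)) = 36.0139
d((17, -15), (9, 9)) = 25.2982
d((17, -15), (-7, 0)) = 28.3019
d((17, -15), (4, 3)) = 22.2036
d((17, -15), (-3, 18)) = 38.5876
d((-19, -14), (9, 9)) = 36.2353
d((-19, -14), (-7, 0)) = 18.4391
d((-19, -14), (4, 3)) = 28.6007
d((-19, -14), (-3, 18)) = 35.7771
d((9, 9), (-7, 0)) = 18.3576
d((9, 9), (4, 3)) = 7.8102 <-- minimum
d((9, 9), (-3, 18)) = 15.0
d((-7, 0), (4, 3)) = 11.4018
d((-7, 0), (-3, 18)) = 18.4391
d((4, 3), (-3, 18)) = 16.5529

Closest pair: (9, 9) and (4, 3) with distance 7.8102

The closest pair is (9, 9) and (4, 3) with Euclidean distance 7.8102. For 6 points, brute-force pairwise comparison is shown above. For large n, the divide-and-conquer algorithm (sort by x, recurse on halves, check the dividing strip) achieves O(n log n).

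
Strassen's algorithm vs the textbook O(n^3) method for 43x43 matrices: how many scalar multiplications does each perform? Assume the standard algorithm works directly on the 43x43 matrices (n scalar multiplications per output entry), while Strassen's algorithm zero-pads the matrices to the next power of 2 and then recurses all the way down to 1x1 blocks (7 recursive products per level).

Matrix multiplication for 43x43 matrices:

Strassen's algorithm requires power-of-2 dimensions. Pad 43x43 to 64x64 (next power of 2).

Standard algorithm: 43^3 = 79507 multiplications
Strassen's algorithm: 7^(log2(64)) = 7^6 = 117649 multiplications
Difference: 79507 - 117649 = -38142 (Strassen uses MORE here due to padding overhead — for small or just-over-power-of-2 n, padding can outweigh the per-level savings)

Standard: 79507 multiplications (43^3). Strassen: 117649 multiplications (7^6, after padding to 64x64). Strassen reduces 8 recursive multiplications to 7 at each level.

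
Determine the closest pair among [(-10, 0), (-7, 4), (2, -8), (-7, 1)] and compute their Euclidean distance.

Computing all pairwise distances among 4 points:

d((-10, 0), (-7, 4)) = 5.0
d((-10, 0), (2, -8)) = 14.4222
d((-10, 0), (-7, 1)) = 3.1623
d((-7, 4), (2, -8)) = 15.0
d((-7, 4), (-7, 1)) = 3.0 <-- minimum
d((2, -8), (-7, 1)) = 12.7279

Closest pair: (-7, 4) and (-7, 1) with distance 3.0

The closest pair is (-7, 4) and (-7, 1) with Euclidean distance 3.0. For 4 points, brute-force pairwise comparison is shown above. For large n, the divide-and-conquer algorithm (sort by x, recurse on halves, check the dividing strip) achieves O(n log n).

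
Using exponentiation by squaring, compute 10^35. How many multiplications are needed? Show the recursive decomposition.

Computing 10^35 by squaring (build up from 10^1; each line after the first costs one multiplication):

10^1 = 10
10^2 = (10^1)^2 = 10^2 = 100
10^4 = (10^2)^2 = 100^2 = 10000
10^8 = (10^4)^2 = 10000^2 = 100000000
10^16 = (10^8)^2 = 100000000^2 = 10000000000000000
10^17 = 10 * 10^16 = 10 * 10000000000000000 = 100000000000000000
10^34 = (10^17)^2 = 100000000000000000^2 = 10000000000000000000000000000000000
10^35 = 10 * 10^34 = 10 * 10000000000000000000000000000000000 = 100000000000000000000000000000000000

Result: 100000000000000000000000000000000000
Multiplications needed: 7 (7 lines after 10^1)

10^35 = 100000000000000000000000000000000000. Using exponentiation by squaring, this requires 7 multiplications. The key idea: if the exponent is even, square the half-power; if odd, multiply by the base once.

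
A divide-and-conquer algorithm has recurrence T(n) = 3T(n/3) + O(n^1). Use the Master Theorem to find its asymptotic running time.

Master Theorem for T(n) = 3T(n/3) + O(n^1):

a = 3, b = 3, c = 1
log_b(a) = log_3(3) = 1.0000

Case 2: c = 1 = log_3(3) = 1.0000
T(n) = O(n^1 log n) = O(n log n)

For T(n) = 3T(n/3) + O(n^1): log_3(3) = 1.0000. This is Case 2 of the Master Theorem (c = log_b(a), equal work at all levels), giving O(n log n).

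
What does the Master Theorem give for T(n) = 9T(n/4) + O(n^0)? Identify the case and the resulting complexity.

Master Theorem for T(n) = 9T(n/4) + O(n^0):

a = 9, b = 4, c = 0
log_b(a) = log_4(9) = 1.5850

Case 1: c = 0 < log_4(9) = 1.5850
T(n) = O(n^(log_4 9))

For T(n) = 9T(n/4) + O(n^0): log_4(9) = 1.5850. This is Case 1 of the Master Theorem (c < log_b(a), work dominated by leaves), giving O(n^(log_4 9)).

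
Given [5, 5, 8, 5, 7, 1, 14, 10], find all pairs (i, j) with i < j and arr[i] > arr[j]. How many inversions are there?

Finding inversions in [5, 5, 8, 5, 7, 1, 14, 10]:

(0, 5): arr[0]=5 > arr[5]=1
(1, 5): arr[1]=5 > arr[5]=1
(2, 3): arr[2]=8 > arr[3]=5
(2, 4): arr[2]=8 > arr[4]=7
(2, 5): arr[2]=8 > arr[5]=1
(3, 5): arr[3]=5 > arr[5]=1
(4, 5): arr[4]=7 > arr[5]=1
(6, 7): arr[6]=14 > arr[7]=10

Total inversions: 8

The array has 8 inversion(s): (0,5), (1,5), (2,3), (2,4), (2,5), (3,5), (4,5), (6,7). Each pair (i,j) satisfies i < j and arr[i] > arr[j].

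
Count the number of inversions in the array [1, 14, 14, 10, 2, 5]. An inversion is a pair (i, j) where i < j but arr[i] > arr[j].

Finding inversions in [1, 14, 14, 10, 2, 5]:

(1, 3): arr[1]=14 > arr[3]=10
(1, 4): arr[1]=14 > arr[4]=2
(1, 5): arr[1]=14 > arr[5]=5
(2, 3): arr[2]=14 > arr[3]=10
(2, 4): arr[2]=14 > arr[4]=2
(2, 5): arr[2]=14 > arr[5]=5
(3, 4): arr[3]=10 > arr[4]=2
(3, 5): arr[3]=10 > arr[5]=5

Total inversions: 8

The array has 8 inversion(s): (1,3), (1,4), (1,5), (2,3), (2,4), (2,5), (3,4), (3,5). Each pair (i,j) satisfies i < j and arr[i] > arr[j].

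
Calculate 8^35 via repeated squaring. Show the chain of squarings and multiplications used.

Computing 8^35 by squaring (build up from 8^1; each line after the first costs one multiplication):

8^1 = 8
8^2 = (8^1)^2 = 8^2 = 64
8^4 = (8^2)^2 = 64^2 = 4096
8^8 = (8^4)^2 = 4096^2 = 16777216
8^16 = (8^8)^2 = 16777216^2 = 281474976710656
8^17 = 8 * 8^16 = 8 * 281474976710656 = 2251799813685248
8^34 = (8^17)^2 = 2251799813685248^2 = 5070602400912917605986812821504
8^35 = 8 * 8^34 = 8 * 5070602400912917605986812821504 = 40564819207303340847894502572032

Result: 40564819207303340847894502572032
Multiplications needed: 7 (7 lines after 8^1)

8^35 = 40564819207303340847894502572032. Using exponentiation by squaring, this requires 7 multiplications. The key idea: if the exponent is even, square the half-power; if odd, multiply by the base once.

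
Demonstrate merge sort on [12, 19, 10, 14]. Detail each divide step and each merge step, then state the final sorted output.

Merge sort trace:

Split: [12, 19, 10, 14] -> [12, 19] and [10, 14]
  Split: [12, 19] -> [12] and [19]
  Merge: [12] + [19] -> [12, 19]
  Split: [10, 14] -> [10] and [14]
  Merge: [10] + [14] -> [10, 14]
Merge: [12, 19] + [10, 14] -> [10, 12, 14, 19]

Final sorted array: [10, 12, 14, 19]

The merge sort proceeds by recursively splitting the array and merging sorted halves.
After all merges, the sorted array is [10, 12, 14, 19].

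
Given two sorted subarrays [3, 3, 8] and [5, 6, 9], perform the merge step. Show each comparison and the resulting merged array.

Merging process:

Compare 3 vs 5: take 3 from left. Merged: [3]
Compare 3 vs 5: take 3 from left. Merged: [3, 3]
Compare 8 vs 5: take 5 from right. Merged: [3, 3, 5]
Compare 8 vs 6: take 6 from right. Merged: [3, 3, 5, 6]
Compare 8 vs 9: take 8 from left. Merged: [3, 3, 5, 6, 8]
Append remaining from right: [9]. Merged: [3, 3, 5, 6, 8, 9]

Final merged array: [3, 3, 5, 6, 8, 9]
Total comparisons: 5

The merged array is [3, 3, 5, 6, 8, 9], requiring 5 comparisons. The merge step runs in O(n) time where n is the total number of elements.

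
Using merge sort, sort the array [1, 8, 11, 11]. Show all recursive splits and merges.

Merge sort trace:

Split: [1, 8, 11, 11] -> [1, 8] and [11, 11]
  Split: [1, 8] -> [1] and [8]
  Merge: [1] + [8] -> [1, 8]
  Split: [11, 11] -> [11] and [11]
  Merge: [11] + [11] -> [11, 11]
Merge: [1, 8] + [11, 11] -> [1, 8, 11, 11]

Final sorted array: [1, 8, 11, 11]

The merge sort proceeds by recursively splitting the array and merging sorted halves.
After all merges, the sorted array is [1, 8, 11, 11].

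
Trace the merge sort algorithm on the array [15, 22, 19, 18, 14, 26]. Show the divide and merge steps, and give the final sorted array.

Merge sort trace:

Split: [15, 22, 19, 18, 14, 26] -> [15, 22, 19] and [18, 14, 26]
  Split: [15, 22, 19] -> [15] and [22, 19]
    Split: [22, 19] -> [22] and [19]
    Merge: [22] + [19] -> [19, 22]
  Merge: [15] + [19, 22] -> [15, 19, 22]
  Split: [18, 14, 26] -> [18] and [14, 26]
    Split: [14, 26] -> [14] and [26]
    Merge: [14] + [26] -> [14, 26]
  Merge: [18] + [14, 26] -> [14, 18, 26]
Merge: [15, 19, 22] + [14, 18, 26] -> [14, 15, 18, 19, 22, 26]

Final sorted array: [14, 15, 18, 19, 22, 26]

The merge sort proceeds by recursively splitting the array and merging sorted halves.
After all merges, the sorted array is [14, 15, 18, 19, 22, 26].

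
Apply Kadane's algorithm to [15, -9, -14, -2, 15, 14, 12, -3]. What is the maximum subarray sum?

Using Kadane's algorithm on [15, -9, -14, -2, 15, 14, 12, -3]:

Scanning through the array:
Position 1 (value -9): max_ending_here = 6, max_so_far = 15
Position 2 (value -14): max_ending_here = -8, max_so_far = 15
Position 3 (value -2): max_ending_here = -2, max_so_far = 15
Position 4 (value 15): max_ending_here = 15, max_so_far = 15
Position 5 (value 14): max_ending_here = 29, max_so_far = 29
Position 6 (value 12): max_ending_here = 41, max_so_far = 41
Position 7 (value -3): max_ending_here = 38, max_so_far = 41

Maximum subarray: [15, 14, 12]
Maximum sum: 41

The maximum subarray is [15, 14, 12] with sum 41. This subarray runs from index 4 to index 6.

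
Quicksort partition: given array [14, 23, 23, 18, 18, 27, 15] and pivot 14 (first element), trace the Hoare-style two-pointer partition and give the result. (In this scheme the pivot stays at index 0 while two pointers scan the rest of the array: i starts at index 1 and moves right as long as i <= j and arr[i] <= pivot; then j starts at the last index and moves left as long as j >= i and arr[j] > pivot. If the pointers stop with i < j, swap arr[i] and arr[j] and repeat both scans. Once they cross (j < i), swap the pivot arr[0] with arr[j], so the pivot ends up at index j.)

Hoare-style two-pointer partition with pivot = 14:

Initial array: [14, 23, 23, 18, 18, 27, 15]

Pointers start at i = 1, j = 6.
i ends at 1, j ends at 0: the pointers have crossed (j < i), so scanning stops.

j = 0, so swapping arr[0] with arr[j] leaves the pivot at position 0: [14, 23, 23, 18, 18, 27, 15]
Pivot position: 0

After partitioning with pivot 14, the array becomes [14, 23, 23, 18, 18, 27, 15]. The pivot is placed at index 0. All elements to the left of the pivot are <= 14, and all elements to the right are > 14.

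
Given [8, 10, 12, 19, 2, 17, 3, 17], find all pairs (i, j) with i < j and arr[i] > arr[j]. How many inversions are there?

Finding inversions in [8, 10, 12, 19, 2, 17, 3, 17]:

(0, 4): arr[0]=8 > arr[4]=2
(0, 6): arr[0]=8 > arr[6]=3
(1, 4): arr[1]=10 > arr[4]=2
(1, 6): arr[1]=10 > arr[6]=3
(2, 4): arr[2]=12 > arr[4]=2
(2, 6): arr[2]=12 > arr[6]=3
(3, 4): arr[3]=19 > arr[4]=2
(3, 5): arr[3]=19 > arr[5]=17
(3, 6): arr[3]=19 > arr[6]=3
(3, 7): arr[3]=19 > arr[7]=17
(5, 6): arr[5]=17 > arr[6]=3

Total inversions: 11

The array has 11 inversion(s): (0,4), (0,6), (1,4), (1,6), (2,4), (2,6), (3,4), (3,5), (3,6), (3,7), (5,6). Each pair (i,j) satisfies i < j and arr[i] > arr[j].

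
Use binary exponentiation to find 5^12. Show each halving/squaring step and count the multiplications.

Computing 5^12 by squaring (build up from 5^1; each line after the first costs one multiplication):

5^1 = 5
5^2 = (5^1)^2 = 5^2 = 25
5^3 = 5 * 5^2 = 5 * 25 = 125
5^6 = (5^3)^2 = 125^2 = 15625
5^12 = (5^6)^2 = 15625^2 = 244140625

Result: 244140625
Multiplications needed: 4 (4 lines after 5^1)

5^12 = 244140625. Using exponentiation by squaring, this requires 4 multiplications. The key idea: if the exponent is even, square the half-power; if odd, multiply by the base once.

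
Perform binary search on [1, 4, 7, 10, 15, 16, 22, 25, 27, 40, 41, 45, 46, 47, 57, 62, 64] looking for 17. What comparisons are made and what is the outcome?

Binary search for 17 in [1, 4, 7, 10, 15, 16, 22, 25, 27, 40, 41, 45, 46, 47, 57, 62, 64]:

lo=0, hi=16, mid=8, arr[mid]=27 -> 27 > 17, search left half
lo=0, hi=7, mid=3, arr[mid]=10 -> 10 < 17, search right half
lo=4, hi=7, mid=5, arr[mid]=16 -> 16 < 17, search right half
lo=6, hi=7, mid=6, arr[mid]=22 -> 22 > 17, search left half
lo=6 > hi=5, target 17 not found

Binary search determines that 17 is not in the array after 4 comparisons. The search space was exhausted without finding the target.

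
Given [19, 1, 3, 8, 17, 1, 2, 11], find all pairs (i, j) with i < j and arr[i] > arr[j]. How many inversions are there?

Finding inversions in [19, 1, 3, 8, 17, 1, 2, 11]:

(0, 1): arr[0]=19 > arr[1]=1
(0, 2): arr[0]=19 > arr[2]=3
(0, 3): arr[0]=19 > arr[3]=8
(0, 4): arr[0]=19 > arr[4]=17
(0, 5): arr[0]=19 > arr[5]=1
(0, 6): arr[0]=19 > arr[6]=2
(0, 7): arr[0]=19 > arr[7]=11
(2, 5): arr[2]=3 > arr[5]=1
(2, 6): arr[2]=3 > arr[6]=2
(3, 5): arr[3]=8 > arr[5]=1
(3, 6): arr[3]=8 > arr[6]=2
(4, 5): arr[4]=17 > arr[5]=1
(4, 6): arr[4]=17 > arr[6]=2
(4, 7): arr[4]=17 > arr[7]=11

Total inversions: 14

The array has 14 inversion(s): (0,1), (0,2), (0,3), (0,4), (0,5), (0,6), (0,7), (2,5), (2,6), (3,5), (3,6), (4,5), (4,6), (4,7). Each pair (i,j) satisfies i < j and arr[i] > arr[j].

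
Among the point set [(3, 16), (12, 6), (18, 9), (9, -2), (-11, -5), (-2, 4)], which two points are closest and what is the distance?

Computing all pairwise distances among 6 points:

d((3, 16), (12, 6)) = 13.4536
d((3, 16), (18, 9)) = 16.5529
d((3, 16), (9, -2)) = 18.9737
d((3, 16), (-11, -5)) = 25.2389
d((3, 16), (-2, 4)) = 13.0
d((12, 6), (18, 9)) = 6.7082 <-- minimum
d((12, 6), (9, -2)) = 8.544
d((12, 6), (-11, -5)) = 25.4951
d((12, 6), (-2, 4)) = 14.1421
d((18, 9), (9, -2)) = 14.2127
d((18, 9), (-11, -5)) = 32.2025
d((18, 9), (-2, 4)) = 20.6155
d((9, -2), (-11, -5)) = 20.2237
d((9, -2), (-2, 4)) = 12.53
d((-11, -5), (-2, 4)) = 12.7279

Closest pair: (12, 6) and (18, 9) with distance 6.7082

The closest pair is (12, 6) and (18, 9) with Euclidean distance 6.7082. For 6 points, brute-force pairwise comparison is shown above. For large n, the divide-and-conquer algorithm (sort by x, recurse on halves, check the dividing strip) achieves O(n log n).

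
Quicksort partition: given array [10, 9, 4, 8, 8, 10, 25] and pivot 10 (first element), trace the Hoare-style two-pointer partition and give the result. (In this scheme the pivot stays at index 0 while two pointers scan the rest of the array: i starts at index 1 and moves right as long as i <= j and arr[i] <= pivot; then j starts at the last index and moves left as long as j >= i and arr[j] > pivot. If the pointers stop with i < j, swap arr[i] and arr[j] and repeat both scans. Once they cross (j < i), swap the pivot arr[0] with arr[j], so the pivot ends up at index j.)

Hoare-style two-pointer partition with pivot = 10:

Initial array: [10, 9, 4, 8, 8, 10, 25]

Pointers start at i = 1, j = 6.
i ends at 6, j ends at 5: the pointers have crossed (j < i), so scanning stops.

Swap pivot arr[0] with arr[5] to place pivot at position 5: [10, 9, 4, 8, 8, 10, 25]
Pivot position: 5

After partitioning with pivot 10, the array becomes [10, 9, 4, 8, 8, 10, 25]. The pivot is placed at index 5. All elements to the left of the pivot are <= 10, and all elements to the right are > 10.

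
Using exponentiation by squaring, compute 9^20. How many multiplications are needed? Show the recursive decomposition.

Computing 9^20 by squaring (build up from 9^1; each line after the first costs one multiplication):

9^1 = 9
9^2 = (9^1)^2 = 9^2 = 81
9^4 = (9^2)^2 = 81^2 = 6561
9^5 = 9 * 9^4 = 9 * 6561 = 59049
9^10 = (9^5)^2 = 59049^2 = 3486784401
9^20 = (9^10)^2 = 3486784401^2 = 12157665459056928801

Result: 12157665459056928801
Multiplications needed: 5 (5 lines after 9^1)

9^20 = 12157665459056928801. Using exponentiation by squaring, this requires 5 multiplications. The key idea: if the exponent is even, square the half-power; if odd, multiply by the base once.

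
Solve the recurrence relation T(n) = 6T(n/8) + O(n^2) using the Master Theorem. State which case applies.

Master Theorem for T(n) = 6T(n/8) + O(n^2):

a = 6, b = 8, c = 2
log_b(a) = log_8(6) = 0.8617

Case 3: c = 2 > log_8(6) = 0.8617
T(n) = O(n^2) = O(n^2)

For T(n) = 6T(n/8) + O(n^2): log_8(6) = 0.8617. This is Case 3 of the Master Theorem (c > log_b(a), work dominated by root), giving O(n^2).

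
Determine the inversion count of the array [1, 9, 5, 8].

Finding inversions in [1, 9, 5, 8]:

(1, 2): arr[1]=9 > arr[2]=5
(1, 3): arr[1]=9 > arr[3]=8

Total inversions: 2

The array has 2 inversion(s): (1,2), (1,3). Each pair (i,j) satisfies i < j and arr[i] > arr[j].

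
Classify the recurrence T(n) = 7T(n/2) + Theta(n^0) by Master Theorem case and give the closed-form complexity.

Master Theorem for T(n) = 7T(n/2) + O(n^0):

a = 7, b = 2, c = 0
log_b(a) = log_2(7) = 2.8074

Case 1: c = 0 < log_2(7) = 2.8074
T(n) = O(n^(log_2 7))

For T(n) = 7T(n/2) + O(n^0): log_2(7) = 2.8074. This is Case 1 of the Master Theorem (c < log_b(a), work dominated by leaves), giving O(n^(log_2 7)).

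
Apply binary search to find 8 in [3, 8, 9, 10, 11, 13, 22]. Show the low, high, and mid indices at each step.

Binary search for 8 in [3, 8, 9, 10, 11, 13, 22]:

lo=0, hi=6, mid=3, arr[mid]=10 -> 10 > 8, search left half
lo=0, hi=2, mid=1, arr[mid]=8 -> Found target at index 1!

Binary search finds 8 at index 1 after 2 comparisons. The search repeatedly halves the search space by comparing with the middle element.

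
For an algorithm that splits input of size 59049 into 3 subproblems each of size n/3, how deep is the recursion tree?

For divide and conquer with division factor 3:

Problem sizes at each level:
Level 0: 59049
Level 1: 19683
Level 2: 6561
Level 3: 2187
Level 4: 729
Level 5: 243
Level 6: 81
Level 7: 27
Level 8: 9
Level 9: 3
Level 10: 1

The root is level 0 and the size-1 base case is level 10 (the tree spans levels 0 through 10, i.e. 11 levels counting the root), so the depth is the number of divisions: log_3(59049) = 10

The recursion tree depth is log_3(59049) = 10. At each level, the problem size is divided by 3, so it takes 10 divisions to reduce to a base case of size 1. The algorithm makes 3 recursive calls at each level.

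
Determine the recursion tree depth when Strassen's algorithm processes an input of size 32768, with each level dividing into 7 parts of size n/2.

For divide and conquer with division factor 2:

Problem sizes at each level:
Level 0: 32768
Level 1: 16384
Level 2: 8192
Level 3: 4096
Level 4: 2048
Level 5: 1024
Level 6: 512
Level 7: 256
Level 8: 128
Level 9: 64
Level 10: 32
Level 11: 16
Level 12: 8
Level 13: 4
Level 14: 2
Level 15: 1

The root is level 0 and the size-1 base case is level 15 (the tree spans levels 0 through 15, i.e. 16 levels counting the root), so the depth is the number of divisions: log_2(32768) = 15

The recursion tree depth is log_2(32768) = 15. At each level, the problem size is divided by 2, so it takes 15 divisions to reduce to a base case of size 1. The algorithm makes 7 recursive calls at each level.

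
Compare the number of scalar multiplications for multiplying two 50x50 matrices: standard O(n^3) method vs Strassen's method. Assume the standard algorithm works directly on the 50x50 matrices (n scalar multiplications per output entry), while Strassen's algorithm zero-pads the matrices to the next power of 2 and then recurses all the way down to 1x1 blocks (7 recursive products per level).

Matrix multiplication for 50x50 matrices:

Strassen's algorithm requires power-of-2 dimensions. Pad 50x50 to 64x64 (next power of 2).

Standard algorithm: 50^3 = 125000 multiplications
Strassen's algorithm: 7^(log2(64)) = 7^6 = 117649 multiplications
Savings: 125000 - 117649 = 7351 multiplications

Standard: 125000 multiplications (50^3). Strassen: 117649 multiplications (7^6, after padding to 64x64). Strassen reduces 8 recursive multiplications to 7 at each level.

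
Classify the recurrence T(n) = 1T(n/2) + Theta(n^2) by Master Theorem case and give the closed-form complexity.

Master Theorem for T(n) = 1T(n/2) + O(n^2):

a = 1, b = 2, c = 2
log_b(a) = log_2(1) = 0.0000

Case 3: c = 2 > log_2(1) = 0.0000
T(n) = O(n^2) = O(n^2)

For T(n) = 1T(n/2) + O(n^2): log_2(1) = 0.0000. This is Case 3 of the Master Theorem (c > log_b(a), work dominated by root), giving O(n^2).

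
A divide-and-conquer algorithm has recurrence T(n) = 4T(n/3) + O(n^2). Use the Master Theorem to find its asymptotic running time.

Master Theorem for T(n) = 4T(n/3) + O(n^2):

a = 4, b = 3, c = 2
log_b(a) = log_3(4) = 1.2619

Case 3: c = 2 > log_3(4) = 1.2619
T(n) = O(n^2) = O(n^2)

For T(n) = 4T(n/3) + O(n^2): log_3(4) = 1.2619. This is Case 3 of the Master Theorem (c > log_b(a), work dominated by root), giving O(n^2).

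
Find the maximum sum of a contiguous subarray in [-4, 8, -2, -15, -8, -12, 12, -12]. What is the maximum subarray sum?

Using Kadane's algorithm on [-4, 8, -2, -15, -8, -12, 12, -12]:

Scanning through the array:
Position 1 (value 8): max_ending_here = 8, max_so_far = 8
Position 2 (value -2): max_ending_here = 6, max_so_far = 8
Position 3 (value -15): max_ending_here = -9, max_so_far = 8
Position 4 (value -8): max_ending_here = -8, max_so_far = 8
Position 5 (value -12): max_ending_here = -12, max_so_far = 8
Position 6 (value 12): max_ending_here = 12, max_so_far = 12
Position 7 (value -12): max_ending_here = 0, max_so_far = 12

Maximum subarray: [12]
Maximum sum: 12

The maximum subarray is [12] with sum 12. This subarray runs from index 6 to index 6.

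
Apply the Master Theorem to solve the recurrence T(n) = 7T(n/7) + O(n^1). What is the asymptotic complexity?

Master Theorem for T(n) = 7T(n/7) + O(n^1):

a = 7, b = 7, c = 1
log_b(a) = log_7(7) = 1.0000

Case 2: c = 1 = log_7(7) = 1.0000
T(n) = O(n^1 log n) = O(n log n)

For T(n) = 7T(n/7) + O(n^1): log_7(7) = 1.0000. This is Case 2 of the Master Theorem (c = log_b(a), equal work at all levels), giving O(n log n).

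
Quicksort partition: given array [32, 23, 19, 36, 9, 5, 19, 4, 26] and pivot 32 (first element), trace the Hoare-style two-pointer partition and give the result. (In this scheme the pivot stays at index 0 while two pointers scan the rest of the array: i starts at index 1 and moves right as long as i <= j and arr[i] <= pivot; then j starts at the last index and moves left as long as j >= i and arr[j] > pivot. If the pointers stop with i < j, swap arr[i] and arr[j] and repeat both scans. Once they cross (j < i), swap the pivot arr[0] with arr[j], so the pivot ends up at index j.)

Hoare-style two-pointer partition with pivot = 32:

Initial array: [32, 23, 19, 36, 9, 5, 19, 4, 26]

Pointers start at i = 1, j = 8.
i stops at index 3 (arr[3]=36 > 32), j stops at index 8 (arr[8]=26 <= 32): swap arr[3] and arr[8], array becomes [32, 23, 19, 26, 9, 5, 19, 4, 36]
i ends at 8, j ends at 7: the pointers have crossed (j < i), so scanning stops.

Swap pivot arr[0] with arr[7] to place pivot at position 7: [4, 23, 19, 26, 9, 5, 19, 32, 36]
Pivot position: 7

After partitioning with pivot 32, the array becomes [4, 23, 19, 26, 9, 5, 19, 32, 36]. The pivot is placed at index 7. All elements to the left of the pivot are <= 32, and all elements to the right are > 32.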